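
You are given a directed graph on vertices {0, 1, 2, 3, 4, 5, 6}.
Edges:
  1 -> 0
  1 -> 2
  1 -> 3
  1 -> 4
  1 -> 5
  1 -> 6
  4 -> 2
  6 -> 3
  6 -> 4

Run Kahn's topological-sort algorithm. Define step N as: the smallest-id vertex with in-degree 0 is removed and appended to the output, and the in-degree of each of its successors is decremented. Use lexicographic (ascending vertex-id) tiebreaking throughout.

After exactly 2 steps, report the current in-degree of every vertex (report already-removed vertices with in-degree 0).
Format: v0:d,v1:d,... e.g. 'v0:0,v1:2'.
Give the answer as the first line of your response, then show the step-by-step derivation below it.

v0:0,v1:0,v2:1,v3:1,v4:1,v5:0,v6:0

step 1: output 1; order=[1]; indeg=(0,0,1,1,1,0,0)
step 2: output 0; order=[1,0]; indeg=(0,0,1,1,1,0,0)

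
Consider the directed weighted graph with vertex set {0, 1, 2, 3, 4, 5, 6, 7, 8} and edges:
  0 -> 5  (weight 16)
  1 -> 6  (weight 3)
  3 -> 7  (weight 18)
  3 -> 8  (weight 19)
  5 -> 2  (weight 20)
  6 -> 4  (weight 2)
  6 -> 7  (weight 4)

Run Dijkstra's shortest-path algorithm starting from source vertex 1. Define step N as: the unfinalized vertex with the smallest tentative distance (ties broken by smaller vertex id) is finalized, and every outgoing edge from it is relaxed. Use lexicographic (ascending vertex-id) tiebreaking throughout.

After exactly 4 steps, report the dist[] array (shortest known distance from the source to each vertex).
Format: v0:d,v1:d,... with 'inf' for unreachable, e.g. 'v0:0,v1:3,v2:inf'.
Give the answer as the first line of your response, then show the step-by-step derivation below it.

v0:inf,v1:0,v2:inf,v3:inf,v4:5,v5:inf,v6:3,v7:7,v8:inf

step 1: dist = v0:inf,v1:0,v2:inf,v3:inf,v4:inf,v5:inf,v6:3,v7:inf,v8:inf
step 2: dist = v0:inf,v1:0,v2:inf,v3:inf,v4:5,v5:inf,v6:3,v7:7,v8:inf
step 3: dist = v0:inf,v1:0,v2:inf,v3:inf,v4:5,v5:inf,v6:3,v7:7,v8:inf
step 4: dist = v0:inf,v1:0,v2:inf,v3:inf,v4:5,v5:inf,v6:3,v7:7,v8:inf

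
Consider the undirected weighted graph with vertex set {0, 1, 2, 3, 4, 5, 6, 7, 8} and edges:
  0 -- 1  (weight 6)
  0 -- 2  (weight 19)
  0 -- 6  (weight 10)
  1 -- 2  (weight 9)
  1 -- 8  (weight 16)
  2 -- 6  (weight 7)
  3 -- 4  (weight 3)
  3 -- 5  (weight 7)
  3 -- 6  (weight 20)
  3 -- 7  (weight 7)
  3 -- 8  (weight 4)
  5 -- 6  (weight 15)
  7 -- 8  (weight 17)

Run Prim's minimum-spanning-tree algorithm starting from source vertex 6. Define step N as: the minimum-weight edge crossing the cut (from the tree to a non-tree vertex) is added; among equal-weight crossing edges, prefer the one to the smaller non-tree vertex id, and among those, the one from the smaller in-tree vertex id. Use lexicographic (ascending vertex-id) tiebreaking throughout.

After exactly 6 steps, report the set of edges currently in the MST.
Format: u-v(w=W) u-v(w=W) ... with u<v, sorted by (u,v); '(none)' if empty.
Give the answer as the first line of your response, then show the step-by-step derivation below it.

0-1(w=6) 1-2(w=9) 2-6(w=7) 3-4(w=3) 3-5(w=7) 5-6(w=15)

step 1: add edge 2-6 (w=7); MST = {2-6(w=7)}
step 2: add edge 1-2 (w=9); MST = {1-2(w=9) 2-6(w=7)}
step 3: add edge 0-1 (w=6); MST = {0-1(w=6) 1-2(w=9) 2-6(w=7)}
step 4: add edge 5-6 (w=15); MST = {0-1(w=6) 1-2(w=9) 2-6(w=7) 5-6(w=15)}
step 5: add edge 3-5 (w=7); MST = {0-1(w=6) 1-2(w=9) 2-6(w=7) 3-5(w=7) 5-6(w=15)}
step 6: add edge 3-4 (w=3); MST = {0-1(w=6) 1-2(w=9) 2-6(w=7) 3-4(w=3) 3-5(w=7) 5-6(w=15)}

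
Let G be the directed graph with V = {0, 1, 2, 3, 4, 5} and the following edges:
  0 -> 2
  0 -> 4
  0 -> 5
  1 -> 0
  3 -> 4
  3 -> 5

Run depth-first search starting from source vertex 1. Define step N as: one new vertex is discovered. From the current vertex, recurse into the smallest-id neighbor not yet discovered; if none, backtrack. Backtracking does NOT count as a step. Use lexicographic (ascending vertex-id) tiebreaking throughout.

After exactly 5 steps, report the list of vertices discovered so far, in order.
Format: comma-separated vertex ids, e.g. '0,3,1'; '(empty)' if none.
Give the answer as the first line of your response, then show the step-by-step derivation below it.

1,0,2,4,5

step 1: discover 1; path=1; order=1
step 2: discover 0; path=1>0; order=1,0
step 3: discover 2; path=1>0>2; order=1,0,2
step 4: discover 4; path=1>0>4; order=1,0,2,4
step 5: discover 5; path=1>0>5; order=1,0,2,4,5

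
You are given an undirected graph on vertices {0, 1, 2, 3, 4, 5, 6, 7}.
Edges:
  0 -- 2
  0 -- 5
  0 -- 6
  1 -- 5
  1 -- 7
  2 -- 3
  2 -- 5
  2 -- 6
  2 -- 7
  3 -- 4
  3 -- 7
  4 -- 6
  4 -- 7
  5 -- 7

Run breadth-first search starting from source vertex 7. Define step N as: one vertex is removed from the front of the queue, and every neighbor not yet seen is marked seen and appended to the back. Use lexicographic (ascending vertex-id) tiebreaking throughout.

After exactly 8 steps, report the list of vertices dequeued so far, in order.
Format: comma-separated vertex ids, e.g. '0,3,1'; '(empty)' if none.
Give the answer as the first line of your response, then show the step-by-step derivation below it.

7,1,2,3,4,5,0,6

step 1: dequeue 7; queue=[1,2,3,4,5]; order=7
step 2: dequeue 1; queue=[2,3,4,5]; order=7,1
step 3: dequeue 2; queue=[3,4,5,0,6]; order=7,1,2
step 4: dequeue 3; queue=[4,5,0,6]; order=7,1,2,3
step 5: dequeue 4; queue=[5,0,6]; order=7,1,2,3,4
step 6: dequeue 5; queue=[0,6]; order=7,1,2,3,4,5
step 7: dequeue 0; queue=[6]; order=7,1,2,3,4,5,0
step 8: dequeue 6; queue=[(empty)]; order=7,1,2,3,4,5,0,6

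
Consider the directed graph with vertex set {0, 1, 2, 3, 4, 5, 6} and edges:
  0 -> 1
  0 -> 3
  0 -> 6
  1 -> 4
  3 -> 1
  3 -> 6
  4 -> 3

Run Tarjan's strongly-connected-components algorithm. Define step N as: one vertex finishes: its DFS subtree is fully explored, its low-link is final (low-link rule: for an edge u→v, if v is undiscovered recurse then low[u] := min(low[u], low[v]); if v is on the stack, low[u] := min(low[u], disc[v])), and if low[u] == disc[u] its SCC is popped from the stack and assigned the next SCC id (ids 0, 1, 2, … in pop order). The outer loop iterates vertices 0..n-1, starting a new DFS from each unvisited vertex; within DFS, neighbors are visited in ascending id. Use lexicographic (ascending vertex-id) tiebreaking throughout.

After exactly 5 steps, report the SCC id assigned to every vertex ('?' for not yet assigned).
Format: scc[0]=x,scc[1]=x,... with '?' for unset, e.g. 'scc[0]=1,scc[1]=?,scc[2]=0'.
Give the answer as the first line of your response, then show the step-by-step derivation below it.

scc[0]=2,scc[1]=1,scc[2]=?,scc[3]=1,scc[4]=1,scc[5]=?,scc[6]=0

step 1: low=(low[0]=0,low[1]=1,low[2]=?,low[3]=1,low[4]=2,low[5]=?,low[6]=4); scc=(scc[0]=?,scc[1]=?,scc[2]=?,scc[3]=?,scc[4]=?,scc[5]=?,scc[6]=0)
step 2: low=(low[0]=0,low[1]=1,low[2]=?,low[3]=1,low[4]=2,low[5]=?,low[6]=4); scc=(scc[0]=?,scc[1]=?,scc[2]=?,scc[3]=?,scc[4]=?,scc[5]=?,scc[6]=0)
step 3: low=(low[0]=0,low[1]=1,low[2]=?,low[3]=1,low[4]=1,low[5]=?,low[6]=4); scc=(scc[0]=?,scc[1]=?,scc[2]=?,scc[3]=?,scc[4]=?,scc[5]=?,scc[6]=0)
step 4: low=(low[0]=0,low[1]=1,low[2]=?,low[3]=1,low[4]=1,low[5]=?,low[6]=4); scc=(scc[0]=?,scc[1]=1,scc[2]=?,scc[3]=1,scc[4]=1,scc[5]=?,scc[6]=0)
step 5: low=(low[0]=0,low[1]=1,low[2]=?,low[3]=1,low[4]=1,low[5]=?,low[6]=4); scc=(scc[0]=2,scc[1]=1,scc[2]=?,scc[3]=1,scc[4]=1,scc[5]=?,scc[6]=0)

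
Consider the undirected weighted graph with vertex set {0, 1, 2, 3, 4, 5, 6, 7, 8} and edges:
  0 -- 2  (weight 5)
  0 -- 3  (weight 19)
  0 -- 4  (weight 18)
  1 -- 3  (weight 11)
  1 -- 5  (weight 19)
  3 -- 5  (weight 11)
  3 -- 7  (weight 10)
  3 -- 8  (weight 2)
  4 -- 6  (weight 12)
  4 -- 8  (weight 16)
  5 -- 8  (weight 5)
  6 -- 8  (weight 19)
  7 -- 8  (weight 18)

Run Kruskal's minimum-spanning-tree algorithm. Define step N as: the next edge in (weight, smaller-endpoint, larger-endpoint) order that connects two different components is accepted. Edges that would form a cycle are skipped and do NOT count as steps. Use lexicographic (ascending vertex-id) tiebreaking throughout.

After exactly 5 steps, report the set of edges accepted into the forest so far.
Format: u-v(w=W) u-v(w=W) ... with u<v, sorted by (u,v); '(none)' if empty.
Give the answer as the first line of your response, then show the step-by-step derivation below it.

0-2(w=5) 1-3(w=11) 3-7(w=10) 3-8(w=2) 5-8(w=5)

step 1: add edge 3-8 (w=2); MST = {3-8(w=2)}
step 2: add edge 0-2 (w=5); MST = {0-2(w=5) 3-8(w=2)}
step 3: add edge 5-8 (w=5); MST = {0-2(w=5) 3-8(w=2) 5-8(w=5)}
step 4: add edge 3-7 (w=10); MST = {0-2(w=5) 3-7(w=10) 3-8(w=2) 5-8(w=5)}
step 5: add edge 1-3 (w=11); MST = {0-2(w=5) 1-3(w=11) 3-7(w=10) 3-8(w=2) 5-8(w=5)}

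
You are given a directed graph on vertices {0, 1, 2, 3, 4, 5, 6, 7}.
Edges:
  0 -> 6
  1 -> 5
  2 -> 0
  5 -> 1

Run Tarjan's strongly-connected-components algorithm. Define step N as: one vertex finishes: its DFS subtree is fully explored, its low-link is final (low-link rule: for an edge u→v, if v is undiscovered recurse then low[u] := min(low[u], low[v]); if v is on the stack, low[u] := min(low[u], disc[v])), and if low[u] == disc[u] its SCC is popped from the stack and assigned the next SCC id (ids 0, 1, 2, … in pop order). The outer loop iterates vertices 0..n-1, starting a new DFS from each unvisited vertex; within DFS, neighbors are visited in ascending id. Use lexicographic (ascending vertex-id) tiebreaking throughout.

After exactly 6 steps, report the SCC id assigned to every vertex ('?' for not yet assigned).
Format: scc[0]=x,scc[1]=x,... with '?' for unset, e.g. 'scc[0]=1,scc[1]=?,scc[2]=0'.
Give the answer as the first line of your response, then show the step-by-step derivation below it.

scc[0]=1,scc[1]=2,scc[2]=3,scc[3]=4,scc[4]=?,scc[5]=2,scc[6]=0,scc[7]=?

step 1: low=(low[0]=0,low[1]=?,low[2]=?,low[3]=?,low[4]=?,low[5]=?,low[6]=1,low[7]=?); scc=(scc[0]=?,scc[1]=?,scc[2]=?,scc[3]=?,scc[4]=?,scc[5]=?,scc[6]=0,scc[7]=?)
step 2: low=(low[0]=0,low[1]=?,low[2]=?,low[3]=?,low[4]=?,low[5]=?,low[6]=1,low[7]=?); scc=(scc[0]=1,scc[1]=?,scc[2]=?,scc[3]=?,scc[4]=?,scc[5]=?,scc[6]=0,scc[7]=?)
step 3: low=(low[0]=0,low[1]=2,low[2]=?,low[3]=?,low[4]=?,low[5]=2,low[6]=1,low[7]=?); scc=(scc[0]=1,scc[1]=?,scc[2]=?,scc[3]=?,scc[4]=?,scc[5]=?,scc[6]=0,scc[7]=?)
step 4: low=(low[0]=0,low[1]=2,low[2]=?,low[3]=?,low[4]=?,low[5]=2,low[6]=1,low[7]=?); scc=(scc[0]=1,scc[1]=2,scc[2]=?,scc[3]=?,scc[4]=?,scc[5]=2,scc[6]=0,scc[7]=?)
step 5: low=(low[0]=0,low[1]=2,low[2]=4,low[3]=?,low[4]=?,low[5]=2,low[6]=1,low[7]=?); scc=(scc[0]=1,scc[1]=2,scc[2]=3,scc[3]=?,scc[4]=?,scc[5]=2,scc[6]=0,scc[7]=?)
step 6: low=(low[0]=0,low[1]=2,low[2]=4,low[3]=5,low[4]=?,low[5]=2,low[6]=1,low[7]=?); scc=(scc[0]=1,scc[1]=2,scc[2]=3,scc[3]=4,scc[4]=?,scc[5]=2,scc[6]=0,scc[7]=?)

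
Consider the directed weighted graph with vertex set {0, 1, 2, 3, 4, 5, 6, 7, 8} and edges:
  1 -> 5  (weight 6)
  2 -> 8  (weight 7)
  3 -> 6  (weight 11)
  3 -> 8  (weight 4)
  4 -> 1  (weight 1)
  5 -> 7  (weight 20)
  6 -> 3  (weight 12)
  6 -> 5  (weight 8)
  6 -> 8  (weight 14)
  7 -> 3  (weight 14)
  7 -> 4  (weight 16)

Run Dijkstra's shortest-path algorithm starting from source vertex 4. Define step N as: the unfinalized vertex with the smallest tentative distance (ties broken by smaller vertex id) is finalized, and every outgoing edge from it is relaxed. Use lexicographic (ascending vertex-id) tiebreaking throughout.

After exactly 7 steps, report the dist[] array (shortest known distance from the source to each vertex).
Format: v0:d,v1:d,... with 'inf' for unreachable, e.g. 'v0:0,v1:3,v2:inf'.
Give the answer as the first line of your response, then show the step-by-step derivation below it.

v0:inf,v1:1,v2:inf,v3:41,v4:0,v5:7,v6:52,v7:27,v8:45

step 1: dist = v0:inf,v1:1,v2:inf,v3:inf,v4:0,v5:inf,v6:inf,v7:inf,v8:inf
step 2: dist = v0:inf,v1:1,v2:inf,v3:inf,v4:0,v5:7,v6:inf,v7:inf,v8:inf
step 3: dist = v0:inf,v1:1,v2:inf,v3:inf,v4:0,v5:7,v6:inf,v7:27,v8:inf
step 4: dist = v0:inf,v1:1,v2:inf,v3:41,v4:0,v5:7,v6:inf,v7:27,v8:inf
step 5: dist = v0:inf,v1:1,v2:inf,v3:41,v4:0,v5:7,v6:52,v7:27,v8:45
step 6: dist = v0:inf,v1:1,v2:inf,v3:41,v4:0,v5:7,v6:52,v7:27,v8:45
step 7: dist = v0:inf,v1:1,v2:inf,v3:41,v4:0,v5:7,v6:52,v7:27,v8:45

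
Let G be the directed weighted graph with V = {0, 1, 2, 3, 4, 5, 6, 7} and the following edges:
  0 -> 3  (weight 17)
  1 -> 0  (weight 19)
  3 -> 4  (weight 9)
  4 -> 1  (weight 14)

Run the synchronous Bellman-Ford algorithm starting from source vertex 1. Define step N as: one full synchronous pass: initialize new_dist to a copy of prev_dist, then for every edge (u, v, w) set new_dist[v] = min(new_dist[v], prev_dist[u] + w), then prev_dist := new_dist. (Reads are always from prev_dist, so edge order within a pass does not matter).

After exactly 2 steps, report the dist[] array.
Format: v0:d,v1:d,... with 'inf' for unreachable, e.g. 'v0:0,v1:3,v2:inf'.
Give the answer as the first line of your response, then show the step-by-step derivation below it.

v0:19,v1:0,v2:inf,v3:36,v4:inf,v5:inf,v6:inf,v7:inf

step 1: dist = v0:19,v1:0,v2:inf,v3:inf,v4:inf,v5:inf,v6:inf,v7:inf
step 2: dist = v0:19,v1:0,v2:inf,v3:36,v4:inf,v5:inf,v6:inf,v7:inf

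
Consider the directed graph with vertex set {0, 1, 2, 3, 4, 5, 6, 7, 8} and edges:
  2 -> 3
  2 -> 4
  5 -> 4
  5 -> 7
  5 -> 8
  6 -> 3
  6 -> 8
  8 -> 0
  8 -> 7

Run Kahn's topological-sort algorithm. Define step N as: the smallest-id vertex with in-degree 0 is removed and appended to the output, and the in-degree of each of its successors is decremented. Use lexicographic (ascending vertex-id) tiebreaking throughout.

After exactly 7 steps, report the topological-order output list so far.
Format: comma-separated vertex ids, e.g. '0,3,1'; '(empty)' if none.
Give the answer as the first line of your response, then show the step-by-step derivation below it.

1,2,5,4,6,3,8

step 1: output 1; order=[1]; indeg=(1,0,0,2,2,0,0,2,2)
step 2: output 2; order=[1,2]; indeg=(1,0,0,1,1,0,0,2,2)
step 3: output 5; order=[1,2,5]; indeg=(1,0,0,1,0,0,0,1,1)
step 4: output 4; order=[1,2,5,4]; indeg=(1,0,0,1,0,0,0,1,1)
step 5: output 6; order=[1,2,5,4,6]; indeg=(1,0,0,0,0,0,0,1,0)
step 6: output 3; order=[1,2,5,4,6,3]; indeg=(1,0,0,0,0,0,0,1,0)
step 7: output 8; order=[1,2,5,4,6,3,8]; indeg=(0,0,0,0,0,0,0,0,0)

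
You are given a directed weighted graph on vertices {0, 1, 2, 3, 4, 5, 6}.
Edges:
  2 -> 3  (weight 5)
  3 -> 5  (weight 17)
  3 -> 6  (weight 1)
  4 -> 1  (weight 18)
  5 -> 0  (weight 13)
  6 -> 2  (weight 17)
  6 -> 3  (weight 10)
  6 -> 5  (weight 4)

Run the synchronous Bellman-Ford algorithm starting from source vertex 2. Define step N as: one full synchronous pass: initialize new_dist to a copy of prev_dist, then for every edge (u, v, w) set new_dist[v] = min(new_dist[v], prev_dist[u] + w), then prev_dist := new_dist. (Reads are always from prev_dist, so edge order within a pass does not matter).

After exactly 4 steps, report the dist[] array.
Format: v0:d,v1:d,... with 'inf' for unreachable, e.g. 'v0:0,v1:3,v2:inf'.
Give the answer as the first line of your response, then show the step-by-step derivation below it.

v0:23,v1:inf,v2:0,v3:5,v4:inf,v5:10,v6:6

step 1: dist = v0:inf,v1:inf,v2:0,v3:5,v4:inf,v5:inf,v6:inf
step 2: dist = v0:inf,v1:inf,v2:0,v3:5,v4:inf,v5:22,v6:6
step 3: dist = v0:35,v1:inf,v2:0,v3:5,v4:inf,v5:10,v6:6
step 4: dist = v0:23,v1:inf,v2:0,v3:5,v4:inf,v5:10,v6:6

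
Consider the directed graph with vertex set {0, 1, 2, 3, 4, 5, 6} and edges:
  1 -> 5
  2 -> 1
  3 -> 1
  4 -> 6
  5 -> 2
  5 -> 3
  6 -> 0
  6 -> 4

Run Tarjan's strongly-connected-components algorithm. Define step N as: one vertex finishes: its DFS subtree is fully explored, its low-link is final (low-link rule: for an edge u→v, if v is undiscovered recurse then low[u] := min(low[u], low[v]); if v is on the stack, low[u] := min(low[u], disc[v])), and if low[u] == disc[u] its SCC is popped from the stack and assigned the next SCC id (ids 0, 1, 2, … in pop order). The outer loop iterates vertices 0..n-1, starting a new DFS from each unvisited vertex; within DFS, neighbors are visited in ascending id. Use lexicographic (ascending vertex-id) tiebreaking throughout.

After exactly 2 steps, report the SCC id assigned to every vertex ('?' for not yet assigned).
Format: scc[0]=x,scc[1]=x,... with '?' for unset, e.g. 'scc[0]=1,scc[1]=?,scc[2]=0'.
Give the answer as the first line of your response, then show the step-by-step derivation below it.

scc[0]=0,scc[1]=?,scc[2]=?,scc[3]=?,scc[4]=?,scc[5]=?,scc[6]=?

step 1: low=(low[0]=0,low[1]=?,low[2]=?,low[3]=?,low[4]=?,low[5]=?,low[6]=?); scc=(scc[0]=0,scc[1]=?,scc[2]=?,scc[3]=?,scc[4]=?,scc[5]=?,scc[6]=?)
step 2: low=(low[0]=0,low[1]=1,low[2]=1,low[3]=?,low[4]=?,low[5]=2,low[6]=?); scc=(scc[0]=0,scc[1]=?,scc[2]=?,scc[3]=?,scc[4]=?,scc[5]=?,scc[6]=?)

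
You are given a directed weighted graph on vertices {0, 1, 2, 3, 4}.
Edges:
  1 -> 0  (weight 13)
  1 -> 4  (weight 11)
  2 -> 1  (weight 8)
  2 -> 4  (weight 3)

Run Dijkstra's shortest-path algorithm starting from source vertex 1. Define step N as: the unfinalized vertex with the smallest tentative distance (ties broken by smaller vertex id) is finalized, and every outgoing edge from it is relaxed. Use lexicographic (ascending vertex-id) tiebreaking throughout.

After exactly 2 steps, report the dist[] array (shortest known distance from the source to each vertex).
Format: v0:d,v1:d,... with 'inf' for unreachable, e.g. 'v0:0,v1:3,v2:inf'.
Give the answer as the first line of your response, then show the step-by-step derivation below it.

v0:13,v1:0,v2:inf,v3:inf,v4:11

step 1: dist = v0:13,v1:0,v2:inf,v3:inf,v4:11
step 2: dist = v0:13,v1:0,v2:inf,v3:inf,v4:11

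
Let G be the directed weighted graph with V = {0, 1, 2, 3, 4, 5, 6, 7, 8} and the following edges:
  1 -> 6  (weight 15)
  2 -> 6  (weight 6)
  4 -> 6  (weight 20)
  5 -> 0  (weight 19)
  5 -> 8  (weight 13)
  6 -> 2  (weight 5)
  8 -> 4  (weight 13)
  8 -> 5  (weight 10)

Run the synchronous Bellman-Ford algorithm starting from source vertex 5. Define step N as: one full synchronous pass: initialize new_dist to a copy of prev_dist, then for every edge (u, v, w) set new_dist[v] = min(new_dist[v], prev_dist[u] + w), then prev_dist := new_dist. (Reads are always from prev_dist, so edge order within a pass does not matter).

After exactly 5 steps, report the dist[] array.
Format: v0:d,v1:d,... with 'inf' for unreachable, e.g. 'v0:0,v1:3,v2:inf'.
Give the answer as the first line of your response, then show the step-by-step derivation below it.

v0:19,v1:inf,v2:51,v3:inf,v4:26,v5:0,v6:46,v7:inf,v8:13

step 1: dist = v0:19,v1:inf,v2:inf,v3:inf,v4:inf,v5:0,v6:inf,v7:inf,v8:13
step 2: dist = v0:19,v1:inf,v2:inf,v3:inf,v4:26,v5:0,v6:inf,v7:inf,v8:13
step 3: dist = v0:19,v1:inf,v2:inf,v3:inf,v4:26,v5:0,v6:46,v7:inf,v8:13
step 4: dist = v0:19,v1:inf,v2:51,v3:inf,v4:26,v5:0,v6:46,v7:inf,v8:13
step 5: dist = v0:19,v1:inf,v2:51,v3:inf,v4:26,v5:0,v6:46,v7:inf,v8:13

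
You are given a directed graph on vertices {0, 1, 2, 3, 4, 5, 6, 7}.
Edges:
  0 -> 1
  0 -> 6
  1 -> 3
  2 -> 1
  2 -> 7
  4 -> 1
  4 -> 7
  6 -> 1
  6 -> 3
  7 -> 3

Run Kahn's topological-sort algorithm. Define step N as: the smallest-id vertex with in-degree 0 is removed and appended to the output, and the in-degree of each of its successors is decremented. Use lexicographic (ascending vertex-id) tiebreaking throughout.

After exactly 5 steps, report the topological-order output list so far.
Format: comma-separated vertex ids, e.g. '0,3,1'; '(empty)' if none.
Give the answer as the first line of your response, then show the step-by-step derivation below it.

0,2,4,5,6

step 1: output 0; order=[0]; indeg=(0,3,0,3,0,0,0,2)
step 2: output 2; order=[0,2]; indeg=(0,2,0,3,0,0,0,1)
step 3: output 4; order=[0,2,4]; indeg=(0,1,0,3,0,0,0,0)
step 4: output 5; order=[0,2,4,5]; indeg=(0,1,0,3,0,0,0,0)
step 5: output 6; order=[0,2,4,5,6]; indeg=(0,0,0,2,0,0,0,0)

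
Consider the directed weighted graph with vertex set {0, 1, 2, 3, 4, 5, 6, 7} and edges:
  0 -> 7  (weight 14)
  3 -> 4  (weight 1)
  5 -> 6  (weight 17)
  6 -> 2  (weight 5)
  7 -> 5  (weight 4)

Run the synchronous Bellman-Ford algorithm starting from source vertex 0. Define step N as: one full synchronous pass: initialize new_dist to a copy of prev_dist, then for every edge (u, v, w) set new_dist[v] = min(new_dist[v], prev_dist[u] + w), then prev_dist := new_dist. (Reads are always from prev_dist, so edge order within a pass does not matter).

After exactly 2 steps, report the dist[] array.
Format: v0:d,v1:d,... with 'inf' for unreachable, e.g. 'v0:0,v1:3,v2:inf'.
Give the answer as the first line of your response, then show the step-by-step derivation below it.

v0:0,v1:inf,v2:inf,v3:inf,v4:inf,v5:18,v6:inf,v7:14

step 1: dist = v0:0,v1:inf,v2:inf,v3:inf,v4:inf,v5:inf,v6:inf,v7:14
step 2: dist = v0:0,v1:inf,v2:inf,v3:inf,v4:inf,v5:18,v6:inf,v7:14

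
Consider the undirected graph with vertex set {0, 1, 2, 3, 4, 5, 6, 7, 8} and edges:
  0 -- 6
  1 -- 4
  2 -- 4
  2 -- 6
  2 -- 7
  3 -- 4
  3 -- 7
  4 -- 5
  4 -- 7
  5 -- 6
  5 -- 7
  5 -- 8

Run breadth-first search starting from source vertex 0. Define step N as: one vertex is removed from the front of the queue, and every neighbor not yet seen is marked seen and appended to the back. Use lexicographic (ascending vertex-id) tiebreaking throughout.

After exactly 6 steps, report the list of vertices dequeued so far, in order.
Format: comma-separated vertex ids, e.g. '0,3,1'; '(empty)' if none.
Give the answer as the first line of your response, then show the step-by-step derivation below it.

0,6,2,5,4,7

step 1: dequeue 0; queue=[6]; order=0
step 2: dequeue 6; queue=[2,5]; order=0,6
step 3: dequeue 2; queue=[5,4,7]; order=0,6,2
step 4: dequeue 5; queue=[4,7,8]; order=0,6,2,5
step 5: dequeue 4; queue=[7,8,1,3]; order=0,6,2,5,4
step 6: dequeue 7; queue=[8,1,3]; order=0,6,2,5,4,7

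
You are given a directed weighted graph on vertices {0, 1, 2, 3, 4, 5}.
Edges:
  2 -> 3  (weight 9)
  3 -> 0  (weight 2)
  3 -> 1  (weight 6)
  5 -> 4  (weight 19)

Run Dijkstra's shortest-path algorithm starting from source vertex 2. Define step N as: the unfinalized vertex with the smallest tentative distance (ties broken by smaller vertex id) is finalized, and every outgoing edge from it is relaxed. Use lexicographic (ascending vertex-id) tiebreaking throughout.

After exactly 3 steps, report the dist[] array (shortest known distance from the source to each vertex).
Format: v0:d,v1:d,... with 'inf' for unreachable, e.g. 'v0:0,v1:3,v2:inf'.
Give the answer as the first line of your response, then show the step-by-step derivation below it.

v0:11,v1:15,v2:0,v3:9,v4:inf,v5:inf

step 1: dist = v0:inf,v1:inf,v2:0,v3:9,v4:inf,v5:inf
step 2: dist = v0:11,v1:15,v2:0,v3:9,v4:inf,v5:inf
step 3: dist = v0:11,v1:15,v2:0,v3:9,v4:inf,v5:inf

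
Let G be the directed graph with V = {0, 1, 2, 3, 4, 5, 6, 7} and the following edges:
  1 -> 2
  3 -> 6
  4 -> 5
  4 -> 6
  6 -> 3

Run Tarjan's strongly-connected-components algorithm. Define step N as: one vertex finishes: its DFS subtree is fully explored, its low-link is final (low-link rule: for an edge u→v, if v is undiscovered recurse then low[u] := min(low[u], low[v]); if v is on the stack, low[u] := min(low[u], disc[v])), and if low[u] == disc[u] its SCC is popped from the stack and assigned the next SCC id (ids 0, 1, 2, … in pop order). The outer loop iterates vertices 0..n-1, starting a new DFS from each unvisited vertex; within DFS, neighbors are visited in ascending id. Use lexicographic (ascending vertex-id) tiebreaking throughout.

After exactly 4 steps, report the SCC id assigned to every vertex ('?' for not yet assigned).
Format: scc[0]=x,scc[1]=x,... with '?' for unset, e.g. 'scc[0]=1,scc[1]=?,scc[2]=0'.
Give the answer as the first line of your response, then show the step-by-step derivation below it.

scc[0]=0,scc[1]=2,scc[2]=1,scc[3]=?,scc[4]=?,scc[5]=?,scc[6]=?,scc[7]=?

step 1: low=(low[0]=0,low[1]=?,low[2]=?,low[3]=?,low[4]=?,low[5]=?,low[6]=?,low[7]=?); scc=(scc[0]=0,scc[1]=?,scc[2]=?,scc[3]=?,scc[4]=?,scc[5]=?,scc[6]=?,scc[7]=?)
step 2: low=(low[0]=0,low[1]=1,low[2]=2,low[3]=?,low[4]=?,low[5]=?,low[6]=?,low[7]=?); scc=(scc[0]=0,scc[1]=?,scc[2]=1,scc[3]=?,scc[4]=?,scc[5]=?,scc[6]=?,scc[7]=?)
step 3: low=(low[0]=0,low[1]=1,low[2]=2,low[3]=?,low[4]=?,low[5]=?,low[6]=?,low[7]=?); scc=(scc[0]=0,scc[1]=2,scc[2]=1,scc[3]=?,scc[4]=?,scc[5]=?,scc[6]=?,scc[7]=?)
step 4: low=(low[0]=0,low[1]=1,low[2]=2,low[3]=3,low[4]=?,low[5]=?,low[6]=3,low[7]=?); scc=(scc[0]=0,scc[1]=2,scc[2]=1,scc[3]=?,scc[4]=?,scc[5]=?,scc[6]=?,scc[7]=?)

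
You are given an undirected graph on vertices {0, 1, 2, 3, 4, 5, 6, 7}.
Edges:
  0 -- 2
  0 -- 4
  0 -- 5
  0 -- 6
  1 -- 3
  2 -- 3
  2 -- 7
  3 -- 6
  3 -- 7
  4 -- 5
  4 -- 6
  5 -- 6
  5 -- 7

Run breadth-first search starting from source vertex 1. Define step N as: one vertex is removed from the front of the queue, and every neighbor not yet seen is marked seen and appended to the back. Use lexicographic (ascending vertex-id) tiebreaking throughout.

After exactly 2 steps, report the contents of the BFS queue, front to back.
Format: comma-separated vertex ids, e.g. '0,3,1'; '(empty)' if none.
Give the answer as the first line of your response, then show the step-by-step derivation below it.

2,6,7

step 1: dequeue 1; queue=[3]; order=1
step 2: dequeue 3; queue=[2,6,7]; order=1,3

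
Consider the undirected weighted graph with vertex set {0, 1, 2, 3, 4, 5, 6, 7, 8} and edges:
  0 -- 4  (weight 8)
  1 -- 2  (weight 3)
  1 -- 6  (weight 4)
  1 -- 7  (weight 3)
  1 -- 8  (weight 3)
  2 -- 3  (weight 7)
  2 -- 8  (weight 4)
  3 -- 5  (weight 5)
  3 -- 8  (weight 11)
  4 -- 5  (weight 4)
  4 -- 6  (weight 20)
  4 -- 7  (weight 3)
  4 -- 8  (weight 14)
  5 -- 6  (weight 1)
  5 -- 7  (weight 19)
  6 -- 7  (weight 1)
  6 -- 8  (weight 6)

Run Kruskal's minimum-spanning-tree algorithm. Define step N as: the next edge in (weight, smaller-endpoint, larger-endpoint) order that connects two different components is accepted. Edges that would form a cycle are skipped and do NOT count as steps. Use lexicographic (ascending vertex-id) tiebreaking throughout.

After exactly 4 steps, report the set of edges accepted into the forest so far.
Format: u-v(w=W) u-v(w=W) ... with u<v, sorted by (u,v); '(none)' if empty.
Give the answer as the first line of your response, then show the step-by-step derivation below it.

1-2(w=3) 1-7(w=3) 5-6(w=1) 6-7(w=1)

step 1: add edge 5-6 (w=1); MST = {5-6(w=1)}
step 2: add edge 6-7 (w=1); MST = {5-6(w=1) 6-7(w=1)}
step 3: add edge 1-2 (w=3); MST = {1-2(w=3) 5-6(w=1) 6-7(w=1)}
step 4: add edge 1-7 (w=3); MST = {1-2(w=3) 1-7(w=3) 5-6(w=1) 6-7(w=1)}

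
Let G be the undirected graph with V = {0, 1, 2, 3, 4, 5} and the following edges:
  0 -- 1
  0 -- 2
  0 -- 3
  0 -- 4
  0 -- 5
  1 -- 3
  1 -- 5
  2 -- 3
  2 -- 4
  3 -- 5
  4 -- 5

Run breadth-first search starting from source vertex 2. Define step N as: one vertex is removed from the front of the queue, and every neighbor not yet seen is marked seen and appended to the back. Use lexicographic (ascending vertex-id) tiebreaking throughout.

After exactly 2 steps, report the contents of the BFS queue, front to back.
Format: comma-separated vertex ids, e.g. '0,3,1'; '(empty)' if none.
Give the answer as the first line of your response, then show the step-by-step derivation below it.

3,4,1,5

step 1: dequeue 2; queue=[0,3,4]; order=2
step 2: dequeue 0; queue=[3,4,1,5]; order=2,0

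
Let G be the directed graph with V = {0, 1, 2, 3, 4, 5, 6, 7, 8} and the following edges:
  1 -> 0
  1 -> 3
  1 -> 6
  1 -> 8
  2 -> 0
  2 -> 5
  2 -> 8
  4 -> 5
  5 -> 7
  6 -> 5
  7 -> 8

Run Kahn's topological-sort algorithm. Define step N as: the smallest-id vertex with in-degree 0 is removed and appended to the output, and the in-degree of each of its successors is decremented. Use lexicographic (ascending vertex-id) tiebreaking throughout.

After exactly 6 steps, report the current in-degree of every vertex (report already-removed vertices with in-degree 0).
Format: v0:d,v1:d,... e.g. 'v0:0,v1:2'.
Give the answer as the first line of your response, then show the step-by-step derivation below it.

v0:0,v1:0,v2:0,v3:0,v4:0,v5:0,v6:0,v7:1,v8:1

step 1: output 1; order=[1]; indeg=(1,0,0,0,0,3,0,1,2)
step 2: output 2; order=[1,2]; indeg=(0,0,0,0,0,2,0,1,1)
step 3: output 0; order=[1,2,0]; indeg=(0,0,0,0,0,2,0,1,1)
step 4: output 3; order=[1,2,0,3]; indeg=(0,0,0,0,0,2,0,1,1)
step 5: output 4; order=[1,2,0,3,4]; indeg=(0,0,0,0,0,1,0,1,1)
step 6: output 6; order=[1,2,0,3,4,6]; indeg=(0,0,0,0,0,0,0,1,1)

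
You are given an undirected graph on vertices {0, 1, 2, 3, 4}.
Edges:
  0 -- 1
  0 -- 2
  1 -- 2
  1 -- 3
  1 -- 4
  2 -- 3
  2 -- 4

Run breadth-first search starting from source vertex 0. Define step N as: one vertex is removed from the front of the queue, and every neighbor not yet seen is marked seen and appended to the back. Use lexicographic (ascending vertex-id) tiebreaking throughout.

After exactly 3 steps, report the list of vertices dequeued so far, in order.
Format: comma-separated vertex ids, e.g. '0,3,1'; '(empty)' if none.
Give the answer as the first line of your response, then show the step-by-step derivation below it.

0,1,2

step 1: dequeue 0; queue=[1,2]; order=0
step 2: dequeue 1; queue=[2,3,4]; order=0,1
step 3: dequeue 2; queue=[3,4]; order=0,1,2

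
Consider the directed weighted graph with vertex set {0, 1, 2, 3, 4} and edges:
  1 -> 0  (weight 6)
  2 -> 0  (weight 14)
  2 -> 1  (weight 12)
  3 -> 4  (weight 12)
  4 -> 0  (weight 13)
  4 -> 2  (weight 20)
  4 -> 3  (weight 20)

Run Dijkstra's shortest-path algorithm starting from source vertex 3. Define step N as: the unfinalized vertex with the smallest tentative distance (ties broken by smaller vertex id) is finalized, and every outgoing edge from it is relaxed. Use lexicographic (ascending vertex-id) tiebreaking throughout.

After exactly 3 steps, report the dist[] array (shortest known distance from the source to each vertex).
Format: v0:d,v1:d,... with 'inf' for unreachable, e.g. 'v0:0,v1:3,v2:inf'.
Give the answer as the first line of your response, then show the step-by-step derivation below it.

v0:25,v1:inf,v2:32,v3:0,v4:12

step 1: dist = v0:inf,v1:inf,v2:inf,v3:0,v4:12
step 2: dist = v0:25,v1:inf,v2:32,v3:0,v4:12
step 3: dist = v0:25,v1:inf,v2:32,v3:0,v4:12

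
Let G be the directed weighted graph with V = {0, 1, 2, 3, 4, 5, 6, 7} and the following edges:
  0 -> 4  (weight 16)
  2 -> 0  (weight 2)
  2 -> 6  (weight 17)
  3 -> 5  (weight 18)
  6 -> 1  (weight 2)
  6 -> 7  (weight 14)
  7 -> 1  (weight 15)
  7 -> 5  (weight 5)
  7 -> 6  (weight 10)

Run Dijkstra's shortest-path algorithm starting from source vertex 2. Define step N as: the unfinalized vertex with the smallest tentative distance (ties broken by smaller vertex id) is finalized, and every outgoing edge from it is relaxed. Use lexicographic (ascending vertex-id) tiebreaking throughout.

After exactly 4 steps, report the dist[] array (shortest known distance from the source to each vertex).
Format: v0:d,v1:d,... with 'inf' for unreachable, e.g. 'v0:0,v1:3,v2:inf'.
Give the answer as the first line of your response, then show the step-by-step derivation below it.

v0:2,v1:19,v2:0,v3:inf,v4:18,v5:inf,v6:17,v7:31

step 1: dist = v0:2,v1:inf,v2:0,v3:inf,v4:inf,v5:inf,v6:17,v7:inf
step 2: dist = v0:2,v1:inf,v2:0,v3:inf,v4:18,v5:inf,v6:17,v7:inf
step 3: dist = v0:2,v1:19,v2:0,v3:inf,v4:18,v5:inf,v6:17,v7:31
step 4: dist = v0:2,v1:19,v2:0,v3:inf,v4:18,v5:inf,v6:17,v7:31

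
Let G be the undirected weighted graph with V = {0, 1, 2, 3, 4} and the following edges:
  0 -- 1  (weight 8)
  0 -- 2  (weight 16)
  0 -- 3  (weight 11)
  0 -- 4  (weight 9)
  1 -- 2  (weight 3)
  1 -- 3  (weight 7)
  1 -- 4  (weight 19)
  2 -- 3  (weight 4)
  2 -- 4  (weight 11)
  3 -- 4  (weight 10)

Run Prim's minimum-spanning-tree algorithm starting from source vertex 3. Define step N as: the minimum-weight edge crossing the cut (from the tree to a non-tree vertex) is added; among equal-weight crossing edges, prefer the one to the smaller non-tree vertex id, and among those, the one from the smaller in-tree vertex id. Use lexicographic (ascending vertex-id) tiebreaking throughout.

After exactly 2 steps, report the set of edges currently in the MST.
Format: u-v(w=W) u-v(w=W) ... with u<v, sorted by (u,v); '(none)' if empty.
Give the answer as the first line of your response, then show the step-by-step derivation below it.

1-2(w=3) 2-3(w=4)

step 1: add edge 2-3 (w=4); MST = {2-3(w=4)}
step 2: add edge 1-2 (w=3); MST = {1-2(w=3) 2-3(w=4)}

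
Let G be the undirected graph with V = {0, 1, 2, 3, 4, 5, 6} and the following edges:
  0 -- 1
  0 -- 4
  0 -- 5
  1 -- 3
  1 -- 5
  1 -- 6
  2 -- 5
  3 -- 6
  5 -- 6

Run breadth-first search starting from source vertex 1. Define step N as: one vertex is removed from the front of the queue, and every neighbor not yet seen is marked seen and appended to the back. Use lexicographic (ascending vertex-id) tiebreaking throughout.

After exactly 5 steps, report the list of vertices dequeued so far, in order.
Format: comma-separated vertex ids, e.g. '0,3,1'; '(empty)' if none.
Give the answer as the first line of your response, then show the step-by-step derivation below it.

1,0,3,5,6

step 1: dequeue 1; queue=[0,3,5,6]; order=1
step 2: dequeue 0; queue=[3,5,6,4]; order=1,0
step 3: dequeue 3; queue=[5,6,4]; order=1,0,3
step 4: dequeue 5; queue=[6,4,2]; order=1,0,3,5
step 5: dequeue 6; queue=[4,2]; order=1,0,3,5,6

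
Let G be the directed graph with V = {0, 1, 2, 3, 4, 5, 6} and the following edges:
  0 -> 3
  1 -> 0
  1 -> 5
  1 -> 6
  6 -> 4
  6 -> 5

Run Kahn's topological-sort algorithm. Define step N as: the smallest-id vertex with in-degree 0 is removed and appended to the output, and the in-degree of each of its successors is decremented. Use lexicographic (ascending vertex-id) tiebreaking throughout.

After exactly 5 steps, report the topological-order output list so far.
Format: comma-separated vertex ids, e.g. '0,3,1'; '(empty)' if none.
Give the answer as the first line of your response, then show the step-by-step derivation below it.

1,0,2,3,6

step 1: output 1; order=[1]; indeg=(0,0,0,1,1,1,0)
step 2: output 0; order=[1,0]; indeg=(0,0,0,0,1,1,0)
step 3: output 2; order=[1,0,2]; indeg=(0,0,0,0,1,1,0)
step 4: output 3; order=[1,0,2,3]; indeg=(0,0,0,0,1,1,0)
step 5: output 6; order=[1,0,2,3,6]; indeg=(0,0,0,0,0,0,0)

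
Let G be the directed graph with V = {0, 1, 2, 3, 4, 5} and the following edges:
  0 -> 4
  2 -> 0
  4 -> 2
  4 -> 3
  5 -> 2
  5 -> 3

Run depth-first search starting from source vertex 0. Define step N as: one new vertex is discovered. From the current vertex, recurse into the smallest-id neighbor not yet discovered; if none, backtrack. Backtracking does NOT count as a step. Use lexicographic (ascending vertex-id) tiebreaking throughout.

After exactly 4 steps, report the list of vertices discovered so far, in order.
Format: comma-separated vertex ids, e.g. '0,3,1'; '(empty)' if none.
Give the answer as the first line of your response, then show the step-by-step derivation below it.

0,4,2,3

step 1: discover 0; path=0; order=0
step 2: discover 4; path=0>4; order=0,4
step 3: discover 2; path=0>4>2; order=0,4,2
step 4: discover 3; path=0>4>3; order=0,4,2,3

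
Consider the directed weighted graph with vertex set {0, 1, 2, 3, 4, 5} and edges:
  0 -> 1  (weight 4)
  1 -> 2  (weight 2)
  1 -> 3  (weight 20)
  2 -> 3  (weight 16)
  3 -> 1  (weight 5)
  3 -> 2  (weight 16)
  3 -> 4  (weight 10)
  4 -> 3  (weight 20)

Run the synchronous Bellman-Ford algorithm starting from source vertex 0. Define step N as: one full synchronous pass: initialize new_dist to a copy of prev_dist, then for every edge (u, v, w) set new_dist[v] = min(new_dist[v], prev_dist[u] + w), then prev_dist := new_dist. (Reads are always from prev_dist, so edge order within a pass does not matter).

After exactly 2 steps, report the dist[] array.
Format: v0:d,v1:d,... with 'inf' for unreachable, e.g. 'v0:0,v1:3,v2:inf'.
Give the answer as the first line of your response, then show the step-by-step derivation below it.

v0:0,v1:4,v2:6,v3:24,v4:inf,v5:inf

step 1: dist = v0:0,v1:4,v2:inf,v3:inf,v4:inf,v5:inf
step 2: dist = v0:0,v1:4,v2:6,v3:24,v4:inf,v5:inf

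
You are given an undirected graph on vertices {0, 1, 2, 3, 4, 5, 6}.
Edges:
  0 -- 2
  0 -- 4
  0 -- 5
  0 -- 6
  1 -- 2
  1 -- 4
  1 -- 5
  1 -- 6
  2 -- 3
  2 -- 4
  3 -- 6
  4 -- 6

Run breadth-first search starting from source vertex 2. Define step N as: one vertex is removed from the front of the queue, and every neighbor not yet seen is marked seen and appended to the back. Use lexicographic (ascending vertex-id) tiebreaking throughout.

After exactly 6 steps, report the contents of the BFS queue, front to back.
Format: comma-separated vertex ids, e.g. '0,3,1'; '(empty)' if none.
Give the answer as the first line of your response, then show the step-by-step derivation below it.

6

step 1: dequeue 2; queue=[0,1,3,4]; order=2
step 2: dequeue 0; queue=[1,3,4,5,6]; order=2,0
step 3: dequeue 1; queue=[3,4,5,6]; order=2,0,1
step 4: dequeue 3; queue=[4,5,6]; order=2,0,1,3
step 5: dequeue 4; queue=[5,6]; order=2,0,1,3,4
step 6: dequeue 5; queue=[6]; order=2,0,1,3,4,5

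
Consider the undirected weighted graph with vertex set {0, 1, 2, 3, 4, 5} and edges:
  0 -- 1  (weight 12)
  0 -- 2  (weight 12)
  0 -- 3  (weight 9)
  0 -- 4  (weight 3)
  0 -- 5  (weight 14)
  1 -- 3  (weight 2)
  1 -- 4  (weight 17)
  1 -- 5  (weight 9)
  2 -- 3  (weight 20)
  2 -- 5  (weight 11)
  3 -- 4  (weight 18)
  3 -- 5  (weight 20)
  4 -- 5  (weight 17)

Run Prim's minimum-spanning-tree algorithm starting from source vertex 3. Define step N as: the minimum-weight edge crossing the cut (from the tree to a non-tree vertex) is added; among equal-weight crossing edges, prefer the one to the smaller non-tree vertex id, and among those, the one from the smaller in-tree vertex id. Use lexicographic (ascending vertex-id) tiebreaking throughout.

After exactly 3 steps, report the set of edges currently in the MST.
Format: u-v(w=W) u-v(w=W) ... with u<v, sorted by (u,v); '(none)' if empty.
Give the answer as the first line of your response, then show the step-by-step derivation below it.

0-3(w=9) 0-4(w=3) 1-3(w=2)

step 1: add edge 1-3 (w=2); MST = {1-3(w=2)}
step 2: add edge 0-3 (w=9); MST = {0-3(w=9) 1-3(w=2)}
step 3: add edge 0-4 (w=3); MST = {0-3(w=9) 0-4(w=3) 1-3(w=2)}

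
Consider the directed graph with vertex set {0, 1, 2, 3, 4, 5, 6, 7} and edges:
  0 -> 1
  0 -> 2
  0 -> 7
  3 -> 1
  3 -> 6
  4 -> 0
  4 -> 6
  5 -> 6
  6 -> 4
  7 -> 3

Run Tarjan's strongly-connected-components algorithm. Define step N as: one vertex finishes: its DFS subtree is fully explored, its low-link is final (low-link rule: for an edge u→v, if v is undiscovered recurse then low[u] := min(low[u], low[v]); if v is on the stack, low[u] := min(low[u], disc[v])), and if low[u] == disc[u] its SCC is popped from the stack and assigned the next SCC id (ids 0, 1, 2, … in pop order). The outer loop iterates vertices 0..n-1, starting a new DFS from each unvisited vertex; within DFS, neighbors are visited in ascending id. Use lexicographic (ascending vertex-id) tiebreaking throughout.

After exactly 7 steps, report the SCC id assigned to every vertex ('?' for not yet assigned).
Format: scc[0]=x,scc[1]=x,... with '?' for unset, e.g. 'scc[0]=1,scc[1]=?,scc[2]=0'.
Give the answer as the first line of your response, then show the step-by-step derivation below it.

scc[0]=2,scc[1]=0,scc[2]=1,scc[3]=2,scc[4]=2,scc[5]=?,scc[6]=2,scc[7]=2

step 1: low=(low[0]=0,low[1]=1,low[2]=?,low[3]=?,low[4]=?,low[5]=?,low[6]=?,low[7]=?); scc=(scc[0]=?,scc[1]=0,scc[2]=?,scc[3]=?,scc[4]=?,scc[5]=?,scc[6]=?,scc[7]=?)
step 2: low=(low[0]=0,low[1]=1,low[2]=2,low[3]=?,low[4]=?,low[5]=?,low[6]=?,low[7]=?); scc=(scc[0]=?,scc[1]=0,scc[2]=1,scc[3]=?,scc[4]=?,scc[5]=?,scc[6]=?,scc[7]=?)
step 3: low=(low[0]=0,low[1]=1,low[2]=2,low[3]=4,low[4]=0,low[5]=?,low[6]=5,low[7]=3); scc=(scc[0]=?,scc[1]=0,scc[2]=1,scc[3]=?,scc[4]=?,scc[5]=?,scc[6]=?,scc[7]=?)
step 4: low=(low[0]=0,low[1]=1,low[2]=2,low[3]=4,low[4]=0,low[5]=?,low[6]=0,low[7]=3); scc=(scc[0]=?,scc[1]=0,scc[2]=1,scc[3]=?,scc[4]=?,scc[5]=?,scc[6]=?,scc[7]=?)
step 5: low=(low[0]=0,low[1]=1,low[2]=2,low[3]=0,low[4]=0,low[5]=?,low[6]=0,low[7]=3); scc=(scc[0]=?,scc[1]=0,scc[2]=1,scc[3]=?,scc[4]=?,scc[5]=?,scc[6]=?,scc[7]=?)
step 6: low=(low[0]=0,low[1]=1,low[2]=2,low[3]=0,low[4]=0,low[5]=?,low[6]=0,low[7]=0); scc=(scc[0]=?,scc[1]=0,scc[2]=1,scc[3]=?,scc[4]=?,scc[5]=?,scc[6]=?,scc[7]=?)
step 7: low=(low[0]=0,low[1]=1,low[2]=2,low[3]=0,low[4]=0,low[5]=?,low[6]=0,low[7]=0); scc=(scc[0]=2,scc[1]=0,scc[2]=1,scc[3]=2,scc[4]=2,scc[5]=?,scc[6]=2,scc[7]=2)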